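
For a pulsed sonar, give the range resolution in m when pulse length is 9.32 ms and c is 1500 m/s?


dR = c*tau/2 = 1500 * 9.32e-3 / 2 = 6.99

6.99 m


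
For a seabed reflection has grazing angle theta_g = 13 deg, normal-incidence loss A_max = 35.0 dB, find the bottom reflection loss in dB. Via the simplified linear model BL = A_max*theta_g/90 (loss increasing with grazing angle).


BL = A_max * theta_g / 90 = 35.0 * 13 / 90 = 5.06

5.06 dB


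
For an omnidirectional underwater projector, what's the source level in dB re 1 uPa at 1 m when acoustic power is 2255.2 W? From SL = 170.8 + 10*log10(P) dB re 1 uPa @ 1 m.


204.33 dB


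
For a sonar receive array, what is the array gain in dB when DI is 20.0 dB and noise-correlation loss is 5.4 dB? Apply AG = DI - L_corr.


14.6 dB


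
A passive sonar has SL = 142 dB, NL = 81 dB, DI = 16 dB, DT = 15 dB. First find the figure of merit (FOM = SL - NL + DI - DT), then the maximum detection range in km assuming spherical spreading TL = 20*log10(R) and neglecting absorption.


Step 1: FOM = SL - NL + DI - DT = 142 - 81 + 16 - 15 = 62 dB
Step 2: at max range FOM = TL = 20*log10(R), so R = 10^(62/20) = 1258.93 m = 1.26 km

1.26 km


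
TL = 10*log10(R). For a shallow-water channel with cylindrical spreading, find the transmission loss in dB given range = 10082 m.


40.04 dB


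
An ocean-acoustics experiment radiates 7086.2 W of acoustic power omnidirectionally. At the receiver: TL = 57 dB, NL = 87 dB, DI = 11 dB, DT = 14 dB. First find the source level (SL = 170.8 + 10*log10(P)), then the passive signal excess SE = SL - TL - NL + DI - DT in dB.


Step 1: SL = 170.8 + 10*log10(7086.2) = 209.3 dB
Step 2: SE = SL - TL - NL + DI - DT = 209.3 - 57 - 87 + 11 - 14 = 62.3

62.3 dB


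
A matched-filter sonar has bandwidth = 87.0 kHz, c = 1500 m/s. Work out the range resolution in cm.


dR = c/(2*BW) = 1500 / (2 * 87.0e3) = 0.0086 m = 0.86 cm

0.86 cm


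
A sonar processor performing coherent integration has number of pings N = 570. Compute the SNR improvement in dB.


Gain = 10*log10(570) = 27.56

27.56 dB


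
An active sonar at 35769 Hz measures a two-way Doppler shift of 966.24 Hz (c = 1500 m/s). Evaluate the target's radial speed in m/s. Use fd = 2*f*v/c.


From fd = 2*f*v/c, v = c*fd/(2*f) = 1500 * 966.24 / (2*35769) = 20.26

20.26 m/s


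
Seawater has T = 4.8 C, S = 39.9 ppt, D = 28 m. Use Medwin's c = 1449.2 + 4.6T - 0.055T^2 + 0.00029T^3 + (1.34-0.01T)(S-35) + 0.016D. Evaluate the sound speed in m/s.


c = 1449.2 + 4.6*4.8 - 0.055*4.8^2 + 0.00029*4.8^3 + (1.34 - 0.01*4.8)*(39.9 - 35) + 0.016*28 = 1476.82

1476.82 m/s


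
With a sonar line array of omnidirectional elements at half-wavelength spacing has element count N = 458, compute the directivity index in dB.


26.61 dB


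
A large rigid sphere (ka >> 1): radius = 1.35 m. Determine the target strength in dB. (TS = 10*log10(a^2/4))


TS = 10*log10(1.35^2 / 4) = 10*log10(0.455625) = -3.41

-3.41 dB


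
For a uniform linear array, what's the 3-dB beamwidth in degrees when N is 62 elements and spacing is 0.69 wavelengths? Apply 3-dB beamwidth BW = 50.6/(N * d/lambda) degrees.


BW = 50.6 / (62 * 0.69) = 50.6 / 42.78 = 1.18

1.18 deg


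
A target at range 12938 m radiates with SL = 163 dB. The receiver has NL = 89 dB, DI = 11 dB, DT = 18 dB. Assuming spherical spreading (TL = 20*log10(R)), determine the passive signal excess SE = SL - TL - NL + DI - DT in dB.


Step 1: TL = 20*log10(12938) = 82.24 dB
Step 2: SE = 163 - 82.24 - 89 + 11 - 18 = -15.24

-15.24 dB


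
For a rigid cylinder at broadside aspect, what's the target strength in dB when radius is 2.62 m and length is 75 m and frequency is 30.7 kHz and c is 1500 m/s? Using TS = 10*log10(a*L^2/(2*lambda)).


lambda = 1500/30700 = 0.04886 m
TS = 10*log10(2.62*75^2/(2*0.04886)) = 51.78

51.78 dB


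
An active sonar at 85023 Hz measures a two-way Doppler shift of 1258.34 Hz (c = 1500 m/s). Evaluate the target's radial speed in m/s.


From fd = 2*f*v/c, v = c*fd/(2*f) = 1500 * 1258.34 / (2*85023) = 11.1

11.1 m/s


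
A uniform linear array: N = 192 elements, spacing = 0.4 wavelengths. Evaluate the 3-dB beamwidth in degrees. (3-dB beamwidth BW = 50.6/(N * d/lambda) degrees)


BW = 50.6 / (192 * 0.4) = 50.6 / 76.8 = 0.66

0.66 deg


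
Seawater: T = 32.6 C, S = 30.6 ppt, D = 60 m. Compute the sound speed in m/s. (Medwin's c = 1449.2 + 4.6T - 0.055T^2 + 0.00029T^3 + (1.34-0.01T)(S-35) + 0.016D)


c = 1449.2 + 4.6*32.6 - 0.055*32.6^2 + 0.00029*32.6^3 + (1.34 - 0.01*32.6)*(30.6 - 35) + 0.016*60 = 1547.25

1547.25 m/s


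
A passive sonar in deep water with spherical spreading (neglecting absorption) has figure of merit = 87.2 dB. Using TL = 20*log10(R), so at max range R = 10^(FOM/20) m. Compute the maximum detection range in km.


At max range FOM = TL, so 20*log10(R) = 87.2
R = 10^(87.2/20) = 22908.68 m = 22.91 km

22.91 km


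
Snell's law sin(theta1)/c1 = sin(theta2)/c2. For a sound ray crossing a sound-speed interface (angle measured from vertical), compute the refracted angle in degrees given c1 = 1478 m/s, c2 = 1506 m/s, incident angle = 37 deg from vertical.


sin(theta2) = (c2/c1)*sin(theta1) = (1506/1478)*sin(37 deg) = 0.61322
theta2 = arcsin(0.61322) = 37.82

37.82 deg


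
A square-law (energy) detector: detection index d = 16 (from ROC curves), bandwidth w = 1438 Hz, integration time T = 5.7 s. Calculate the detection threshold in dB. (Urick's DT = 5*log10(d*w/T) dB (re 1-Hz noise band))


DT = 5*log10(d*w/T) = 5*log10(16 * 1438 / 5.7) = 5*log10(4036.49) = 18.03

18.03 dB


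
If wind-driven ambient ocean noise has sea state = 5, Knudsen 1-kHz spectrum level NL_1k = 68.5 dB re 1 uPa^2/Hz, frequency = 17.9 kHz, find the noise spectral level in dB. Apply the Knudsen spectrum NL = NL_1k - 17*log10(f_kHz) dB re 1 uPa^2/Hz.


NL = NL_1k - 17*log10(f_kHz) = 68.5 - 17*log10(17.9) = 68.5 - (21.3) = 47.2

47.2 dB


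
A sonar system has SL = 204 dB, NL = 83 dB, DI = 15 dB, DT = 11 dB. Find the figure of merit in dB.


FOM = SL - NL + DI - DT = 204 - 83 + 15 - 11 = 125

125 dB


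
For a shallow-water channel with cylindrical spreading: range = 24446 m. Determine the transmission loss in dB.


TL = 10*log10(24446) = 43.88

43.88 dB


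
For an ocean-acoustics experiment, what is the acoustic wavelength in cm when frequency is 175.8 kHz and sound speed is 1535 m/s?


lambda = c/f = 1535 / 175800 = 0.0087 m = 0.87 cm

0.87 cm


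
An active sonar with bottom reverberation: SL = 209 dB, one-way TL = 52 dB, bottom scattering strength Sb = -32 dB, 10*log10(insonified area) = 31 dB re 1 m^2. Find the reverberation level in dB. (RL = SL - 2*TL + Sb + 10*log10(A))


RL = SL - 2*TL + Sb + 10*log10(A) = 209 - 2*52 + (-32) + 31 = 104

104 dB


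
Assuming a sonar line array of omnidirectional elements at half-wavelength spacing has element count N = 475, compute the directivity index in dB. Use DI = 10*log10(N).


26.77 dB


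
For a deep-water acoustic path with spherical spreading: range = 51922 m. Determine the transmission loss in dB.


TL = 20*log10(51922) = 94.31

94.31 dB


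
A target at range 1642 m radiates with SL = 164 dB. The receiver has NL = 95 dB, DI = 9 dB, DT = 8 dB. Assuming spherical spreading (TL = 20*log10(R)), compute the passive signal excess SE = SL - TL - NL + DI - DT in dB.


Step 1: TL = 20*log10(1642) = 64.31 dB
Step 2: SE = 164 - 64.31 - 95 + 9 - 8 = 5.69

5.69 dB


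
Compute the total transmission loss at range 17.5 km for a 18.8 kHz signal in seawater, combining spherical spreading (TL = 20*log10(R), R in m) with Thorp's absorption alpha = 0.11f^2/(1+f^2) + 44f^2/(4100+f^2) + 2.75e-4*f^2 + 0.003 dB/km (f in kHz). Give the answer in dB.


Step 1 (Thorp): alpha = 0.11*353.44/(1+353.44) + 44*353.44/(4100+353.44) + 2.75e-4*353.44 + 0.003 = 3.7019 dB/km
Step 2: TL_spread = 20*log10(17500) = 84.86 dB
Step 3: TL_abs = alpha*R = 3.7019 * 17.5 = 64.78 dB
Step 4: TL_total = 84.86 + 64.78 = 149.64

149.64 dB


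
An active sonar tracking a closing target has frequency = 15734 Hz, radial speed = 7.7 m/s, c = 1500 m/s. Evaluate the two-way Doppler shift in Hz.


fd = 2*f*v/c = 2 * 15734 * 7.7 / 1500 = 161.54

161.54 Hz


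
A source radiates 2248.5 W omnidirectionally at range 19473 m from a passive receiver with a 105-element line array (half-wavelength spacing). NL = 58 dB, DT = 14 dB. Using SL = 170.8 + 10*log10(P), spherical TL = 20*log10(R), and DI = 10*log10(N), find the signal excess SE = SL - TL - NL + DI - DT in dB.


66.74 dB


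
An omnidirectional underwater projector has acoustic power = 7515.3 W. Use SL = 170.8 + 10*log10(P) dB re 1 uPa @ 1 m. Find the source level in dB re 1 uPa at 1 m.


SL = 170.8 + 10*log10(7515.3) = 170.8 + 38.76 = 209.56

209.56 dB


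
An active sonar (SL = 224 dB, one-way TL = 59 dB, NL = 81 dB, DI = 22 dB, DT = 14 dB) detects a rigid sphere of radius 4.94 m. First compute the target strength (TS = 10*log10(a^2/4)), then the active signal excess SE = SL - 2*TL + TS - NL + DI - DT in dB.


Step 1: TS = 10*log10(4.94^2/4) = 7.85 dB
Step 2: SE = SL - 2*TL + TS - NL + DI - DT = 224 - 2*59 + (7.85) - 81 + 22 - 14 = 40.85

40.85 dB


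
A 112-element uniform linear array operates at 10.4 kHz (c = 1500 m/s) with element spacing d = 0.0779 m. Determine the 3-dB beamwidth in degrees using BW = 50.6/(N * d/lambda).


Step 1: lambda = 1500/10400 = 0.14423 m
Step 2: d/lambda = 0.0779/0.14423 = 0.5401
Step 3: BW = 50.6/(N * d/lambda) = 50.6/(112 * 0.5401) = 0.84

0.84 deg


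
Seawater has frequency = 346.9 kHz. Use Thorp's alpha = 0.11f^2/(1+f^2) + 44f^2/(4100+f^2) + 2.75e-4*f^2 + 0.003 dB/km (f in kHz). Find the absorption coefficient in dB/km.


75.757 dB/km


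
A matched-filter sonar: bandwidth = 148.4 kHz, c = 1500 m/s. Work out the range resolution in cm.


dR = c/(2*BW) = 1500 / (2 * 148.4e3) = 0.0051 m = 0.51 cm

0.51 cm


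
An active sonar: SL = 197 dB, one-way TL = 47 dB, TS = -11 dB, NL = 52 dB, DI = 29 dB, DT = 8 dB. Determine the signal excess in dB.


SE = SL - 2*TL + TS - NL + DI - DT = 197 - 2*47 + (-11) - 52 + 29 - 8 = 61

61 dB


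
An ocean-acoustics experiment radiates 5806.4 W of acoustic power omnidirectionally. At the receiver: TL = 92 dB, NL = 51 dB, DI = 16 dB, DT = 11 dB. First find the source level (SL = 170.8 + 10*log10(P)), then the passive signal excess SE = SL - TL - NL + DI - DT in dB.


Step 1: SL = 170.8 + 10*log10(5806.4) = 208.44 dB
Step 2: SE = SL - TL - NL + DI - DT = 208.44 - 92 - 51 + 16 - 11 = 70.44

70.44 dB


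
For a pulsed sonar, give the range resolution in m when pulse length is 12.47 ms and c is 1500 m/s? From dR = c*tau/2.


9.3525 m


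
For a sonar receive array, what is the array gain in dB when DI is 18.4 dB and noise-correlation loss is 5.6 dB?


12.8 dB


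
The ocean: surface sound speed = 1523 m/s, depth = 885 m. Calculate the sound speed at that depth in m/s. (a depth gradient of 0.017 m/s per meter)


c = 1523 + 0.017 * 885 = 1538.045

1538.045 m/s


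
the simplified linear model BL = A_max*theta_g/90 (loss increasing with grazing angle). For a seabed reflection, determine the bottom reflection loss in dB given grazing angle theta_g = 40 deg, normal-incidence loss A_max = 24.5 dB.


BL = A_max * theta_g / 90 = 24.5 * 40 / 90 = 10.89

10.89 dB


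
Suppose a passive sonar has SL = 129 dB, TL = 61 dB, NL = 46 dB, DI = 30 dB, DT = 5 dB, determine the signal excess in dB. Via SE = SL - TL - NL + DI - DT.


SE = SL - TL - NL + DI - DT = 129 - 61 - 46 + 30 - 5 = 47

47 dB


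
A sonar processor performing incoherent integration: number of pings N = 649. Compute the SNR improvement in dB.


Gain = 5*log10(649) = 14.06

14.06 dB


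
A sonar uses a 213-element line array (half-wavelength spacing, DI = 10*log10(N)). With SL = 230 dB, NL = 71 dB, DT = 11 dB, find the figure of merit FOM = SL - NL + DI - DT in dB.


Step 1: DI = 10*log10(213) = 23.28 dB
Step 2: FOM = SL - NL + DI - DT = 230 - 71 + 23.28 - 11 = 171.28

171.28 dB


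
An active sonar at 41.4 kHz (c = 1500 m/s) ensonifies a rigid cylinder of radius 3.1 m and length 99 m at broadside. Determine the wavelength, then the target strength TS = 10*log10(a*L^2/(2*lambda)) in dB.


Step 1: lambda = c/f = 1500/41400 = 0.03623 m
Step 2: TS = 10*log10(a*L^2/(2*lambda)) = 10*log10(3.1*99^2/(2*0.03623)) = 56.23

56.23 dB


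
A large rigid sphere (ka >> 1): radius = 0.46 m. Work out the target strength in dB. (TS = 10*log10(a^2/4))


TS = 10*log10(0.46^2 / 4) = 10*log10(0.0529) = -12.77

-12.77 dB


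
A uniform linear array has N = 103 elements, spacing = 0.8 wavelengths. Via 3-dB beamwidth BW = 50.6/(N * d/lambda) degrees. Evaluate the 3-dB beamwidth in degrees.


0.61 deg


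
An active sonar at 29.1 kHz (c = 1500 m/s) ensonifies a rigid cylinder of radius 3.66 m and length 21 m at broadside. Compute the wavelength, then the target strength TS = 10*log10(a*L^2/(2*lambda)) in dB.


Step 1: lambda = c/f = 1500/29100 = 0.05155 m
Step 2: TS = 10*log10(a*L^2/(2*lambda)) = 10*log10(3.66*21^2/(2*0.05155)) = 41.95

41.95 dB


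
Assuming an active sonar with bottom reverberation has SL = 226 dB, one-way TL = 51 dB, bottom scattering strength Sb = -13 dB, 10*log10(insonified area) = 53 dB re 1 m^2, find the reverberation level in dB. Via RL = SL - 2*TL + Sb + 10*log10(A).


RL = SL - 2*TL + Sb + 10*log10(A) = 226 - 2*51 + (-13) + 53 = 164

164 dB


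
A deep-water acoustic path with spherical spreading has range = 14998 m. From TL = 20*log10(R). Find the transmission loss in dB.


TL = 20*log10(14998) = 83.52

83.52 dB


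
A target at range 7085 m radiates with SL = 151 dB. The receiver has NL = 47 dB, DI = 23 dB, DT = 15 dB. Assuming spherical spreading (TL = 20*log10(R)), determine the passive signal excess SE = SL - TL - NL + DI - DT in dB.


34.99 dB


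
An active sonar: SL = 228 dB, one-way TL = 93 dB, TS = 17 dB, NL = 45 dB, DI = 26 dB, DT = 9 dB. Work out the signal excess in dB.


31 dB


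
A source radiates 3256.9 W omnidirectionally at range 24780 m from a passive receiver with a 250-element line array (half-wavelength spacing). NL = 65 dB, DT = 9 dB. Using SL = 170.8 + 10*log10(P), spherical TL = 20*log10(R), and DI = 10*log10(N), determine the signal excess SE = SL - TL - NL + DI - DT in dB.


Step 1: SL = 170.8 + 10*log10(3256.9) = 205.93 dB
Step 2: TL = 20*log10(24780) = 87.88 dB
Step 3: DI = 10*log10(250) = 23.98 dB
Step 4: SE = SL - TL - NL + DI - DT = 205.93 - 87.88 - 65 + 23.98 - 9 = 68.03

68.03 dB


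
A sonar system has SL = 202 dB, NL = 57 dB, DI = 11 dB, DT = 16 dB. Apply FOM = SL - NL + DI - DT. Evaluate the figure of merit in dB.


140 dB


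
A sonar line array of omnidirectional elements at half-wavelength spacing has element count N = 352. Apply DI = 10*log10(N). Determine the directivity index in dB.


DI = 10*log10(352) = 25.47

25.47 dB


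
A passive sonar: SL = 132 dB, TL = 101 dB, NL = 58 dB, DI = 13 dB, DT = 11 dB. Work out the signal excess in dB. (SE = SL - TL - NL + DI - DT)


-25 dB


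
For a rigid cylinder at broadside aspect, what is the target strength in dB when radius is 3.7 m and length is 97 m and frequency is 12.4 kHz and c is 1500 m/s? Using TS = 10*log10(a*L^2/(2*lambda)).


lambda = 1500/12400 = 0.12097 m
TS = 10*log10(3.7*97^2/(2*0.12097)) = 51.58

51.58 dB


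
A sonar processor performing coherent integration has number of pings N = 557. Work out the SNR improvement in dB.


27.46 dB


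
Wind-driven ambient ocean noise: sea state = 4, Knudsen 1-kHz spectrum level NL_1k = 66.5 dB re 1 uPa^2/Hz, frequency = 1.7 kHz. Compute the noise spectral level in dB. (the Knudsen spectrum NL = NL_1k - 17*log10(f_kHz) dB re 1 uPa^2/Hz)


NL = NL_1k - 17*log10(f_kHz) = 66.5 - 17*log10(1.7) = 66.5 - (3.92) = 62.58

62.58 dB


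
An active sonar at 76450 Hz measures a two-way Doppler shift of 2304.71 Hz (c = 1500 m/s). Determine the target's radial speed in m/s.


22.61 m/s


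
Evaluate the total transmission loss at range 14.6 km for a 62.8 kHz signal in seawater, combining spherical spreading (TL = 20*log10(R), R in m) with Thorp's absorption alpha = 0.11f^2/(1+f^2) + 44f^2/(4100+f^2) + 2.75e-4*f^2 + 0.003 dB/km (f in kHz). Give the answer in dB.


Step 1 (Thorp): alpha = 0.11*3943.84/(1+3943.84) + 44*3943.84/(4100+3943.84) + 2.75e-4*3943.84 + 0.003 = 22.7704 dB/km
Step 2: TL_spread = 20*log10(14600) = 83.29 dB
Step 3: TL_abs = alpha*R = 22.7704 * 14.6 = 332.45 dB
Step 4: TL_total = 83.29 + 332.45 = 415.74

415.74 dB


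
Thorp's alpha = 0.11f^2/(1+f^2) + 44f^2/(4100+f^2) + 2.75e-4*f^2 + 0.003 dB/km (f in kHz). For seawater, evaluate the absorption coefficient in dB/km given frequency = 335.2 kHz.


73.463 dB/km


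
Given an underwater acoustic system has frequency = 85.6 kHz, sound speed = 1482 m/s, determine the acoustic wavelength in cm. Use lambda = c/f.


1.73 cm


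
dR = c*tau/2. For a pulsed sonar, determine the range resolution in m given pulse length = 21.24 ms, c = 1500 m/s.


15.93 m


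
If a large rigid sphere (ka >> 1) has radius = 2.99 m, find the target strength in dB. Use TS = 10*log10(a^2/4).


TS = 10*log10(2.99^2 / 4) = 10*log10(2.235025) = 3.49

3.49 dB


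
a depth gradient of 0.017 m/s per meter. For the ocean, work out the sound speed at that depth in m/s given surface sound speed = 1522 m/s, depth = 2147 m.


c = 1522 + 0.017 * 2147 = 1558.499

1558.499 m/s


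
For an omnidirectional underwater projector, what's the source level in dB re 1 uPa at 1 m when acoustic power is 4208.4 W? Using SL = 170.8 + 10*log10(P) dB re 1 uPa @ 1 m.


207.04 dB


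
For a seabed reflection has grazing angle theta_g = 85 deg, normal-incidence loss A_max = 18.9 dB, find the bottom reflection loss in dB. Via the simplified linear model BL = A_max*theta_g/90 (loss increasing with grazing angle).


17.85 dB


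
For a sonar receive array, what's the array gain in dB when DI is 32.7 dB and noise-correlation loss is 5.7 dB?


AG = DI - L_corr = 32.7 - 5.7 = 27.0

27.0 dB


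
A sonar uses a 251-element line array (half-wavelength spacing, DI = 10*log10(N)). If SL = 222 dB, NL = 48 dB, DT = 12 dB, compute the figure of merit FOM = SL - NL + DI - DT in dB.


Step 1: DI = 10*log10(251) = 24.0 dB
Step 2: FOM = SL - NL + DI - DT = 222 - 48 + 24.0 - 12 = 186.0

186.0 dB


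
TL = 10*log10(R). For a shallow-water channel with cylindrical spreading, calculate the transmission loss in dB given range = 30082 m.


TL = 10*log10(30082) = 44.78

44.78 dB


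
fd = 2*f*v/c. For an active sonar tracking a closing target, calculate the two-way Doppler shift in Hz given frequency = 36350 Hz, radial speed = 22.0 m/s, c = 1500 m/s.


1066.27 Hz


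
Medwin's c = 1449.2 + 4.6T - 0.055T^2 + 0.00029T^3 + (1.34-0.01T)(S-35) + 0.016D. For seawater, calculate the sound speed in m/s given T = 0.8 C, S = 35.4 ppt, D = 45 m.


1454.1 m/s


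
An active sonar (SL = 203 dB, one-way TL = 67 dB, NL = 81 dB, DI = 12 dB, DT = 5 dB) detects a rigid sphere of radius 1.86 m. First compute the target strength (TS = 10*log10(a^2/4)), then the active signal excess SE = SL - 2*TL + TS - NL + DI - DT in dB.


Step 1: TS = 10*log10(1.86^2/4) = -0.63 dB
Step 2: SE = SL - 2*TL + TS - NL + DI - DT = 203 - 2*67 + (-0.63) - 81 + 12 - 5 = -5.63

-5.63 dB


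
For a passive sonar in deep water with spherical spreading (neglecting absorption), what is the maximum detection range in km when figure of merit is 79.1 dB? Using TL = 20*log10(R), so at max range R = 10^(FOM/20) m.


At max range FOM = TL, so 20*log10(R) = 79.1
R = 10^(79.1/20) = 9015.71 m = 9.02 km

9.02 km


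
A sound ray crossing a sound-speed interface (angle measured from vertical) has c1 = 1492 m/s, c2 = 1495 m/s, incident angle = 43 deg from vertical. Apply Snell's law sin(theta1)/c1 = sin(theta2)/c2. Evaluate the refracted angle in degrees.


sin(theta2) = (c2/c1)*sin(theta1) = (1495/1492)*sin(43 deg) = 0.68337
theta2 = arcsin(0.68337) = 43.11

43.11 deg


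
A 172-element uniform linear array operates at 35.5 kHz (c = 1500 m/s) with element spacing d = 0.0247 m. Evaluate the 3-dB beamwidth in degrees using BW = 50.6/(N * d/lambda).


Step 1: lambda = 1500/35500 = 0.04225 m
Step 2: d/lambda = 0.0247/0.04225 = 0.5846
Step 3: BW = 50.6/(N * d/lambda) = 50.6/(172 * 0.5846) = 0.5

0.5 deg


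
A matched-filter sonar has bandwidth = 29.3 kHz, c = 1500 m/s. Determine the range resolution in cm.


dR = c/(2*BW) = 1500 / (2 * 29.3e3) = 0.0256 m = 2.56 cm

2.56 cm


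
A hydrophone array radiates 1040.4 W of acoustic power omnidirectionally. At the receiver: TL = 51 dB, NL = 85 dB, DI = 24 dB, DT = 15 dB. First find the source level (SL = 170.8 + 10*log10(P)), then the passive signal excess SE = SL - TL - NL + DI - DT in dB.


Step 1: SL = 170.8 + 10*log10(1040.4) = 200.97 dB
Step 2: SE = SL - TL - NL + DI - DT = 200.97 - 51 - 85 + 24 - 15 = 73.97

73.97 dB


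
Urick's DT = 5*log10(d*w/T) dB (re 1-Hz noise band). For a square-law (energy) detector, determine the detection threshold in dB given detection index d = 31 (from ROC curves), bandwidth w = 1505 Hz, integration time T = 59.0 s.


DT = 5*log10(d*w/T) = 5*log10(31 * 1505 / 59.0) = 5*log10(790.76) = 14.49

14.49 dB


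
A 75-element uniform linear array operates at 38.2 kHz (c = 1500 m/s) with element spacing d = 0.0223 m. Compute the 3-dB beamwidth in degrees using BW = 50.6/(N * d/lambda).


Step 1: lambda = 1500/38200 = 0.03927 m
Step 2: d/lambda = 0.0223/0.03927 = 0.5679
Step 3: BW = 50.6/(N * d/lambda) = 50.6/(75 * 0.5679) = 1.19

1.19 deg


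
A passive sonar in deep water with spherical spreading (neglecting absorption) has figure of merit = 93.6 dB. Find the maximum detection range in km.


At max range FOM = TL, so 20*log10(R) = 93.6
R = 10^(93.6/20) = 47863.01 m = 47.86 km

47.86 km


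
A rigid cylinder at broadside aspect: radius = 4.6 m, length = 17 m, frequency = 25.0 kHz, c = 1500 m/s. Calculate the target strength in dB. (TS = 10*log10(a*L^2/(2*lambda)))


lambda = 1500/25000 = 0.06 m
TS = 10*log10(4.6*17^2/(2*0.06)) = 40.44

40.44 dB


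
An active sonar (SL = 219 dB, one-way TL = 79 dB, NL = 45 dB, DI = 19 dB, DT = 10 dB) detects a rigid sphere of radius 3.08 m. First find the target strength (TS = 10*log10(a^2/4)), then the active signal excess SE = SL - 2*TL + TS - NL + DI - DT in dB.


Step 1: TS = 10*log10(3.08^2/4) = 3.75 dB
Step 2: SE = SL - 2*TL + TS - NL + DI - DT = 219 - 2*79 + (3.75) - 45 + 19 - 10 = 28.75

28.75 dB


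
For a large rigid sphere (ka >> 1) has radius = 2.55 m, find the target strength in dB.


2.11 dB


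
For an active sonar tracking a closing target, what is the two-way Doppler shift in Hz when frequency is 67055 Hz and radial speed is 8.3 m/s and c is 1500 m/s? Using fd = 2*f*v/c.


fd = 2*f*v/c = 2 * 67055 * 8.3 / 1500 = 742.08

742.08 Hz


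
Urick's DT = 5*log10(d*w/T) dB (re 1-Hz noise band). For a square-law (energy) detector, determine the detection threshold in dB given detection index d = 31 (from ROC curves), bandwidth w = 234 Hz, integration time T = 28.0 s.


DT = 5*log10(d*w/T) = 5*log10(31 * 234 / 28.0) = 5*log10(259.07) = 12.07

12.07 dB


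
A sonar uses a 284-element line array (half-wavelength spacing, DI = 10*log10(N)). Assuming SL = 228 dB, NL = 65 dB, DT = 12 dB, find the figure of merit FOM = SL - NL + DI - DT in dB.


Step 1: DI = 10*log10(284) = 24.53 dB
Step 2: FOM = SL - NL + DI - DT = 228 - 65 + 24.53 - 12 = 175.53

175.53 dB


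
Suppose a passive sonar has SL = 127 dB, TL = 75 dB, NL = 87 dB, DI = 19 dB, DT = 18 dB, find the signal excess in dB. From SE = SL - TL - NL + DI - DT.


SE = SL - TL - NL + DI - DT = 127 - 75 - 87 + 19 - 18 = -34

-34 dB


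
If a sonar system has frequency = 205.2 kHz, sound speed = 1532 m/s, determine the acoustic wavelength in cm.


lambda = c/f = 1532 / 205200 = 0.0075 m = 0.75 cm

0.75 cm


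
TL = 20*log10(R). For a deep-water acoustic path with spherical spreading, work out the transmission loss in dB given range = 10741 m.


80.62 dB


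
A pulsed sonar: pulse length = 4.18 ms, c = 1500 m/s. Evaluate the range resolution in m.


3.135 m


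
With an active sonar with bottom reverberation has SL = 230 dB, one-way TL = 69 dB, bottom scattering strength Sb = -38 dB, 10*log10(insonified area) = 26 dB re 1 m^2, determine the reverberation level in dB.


RL = SL - 2*TL + Sb + 10*log10(A) = 230 - 2*69 + (-38) + 26 = 80

80 dB


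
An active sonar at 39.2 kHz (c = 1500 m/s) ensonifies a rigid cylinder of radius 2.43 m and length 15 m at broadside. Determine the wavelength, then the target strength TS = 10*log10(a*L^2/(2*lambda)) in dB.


Step 1: lambda = c/f = 1500/39200 = 0.03827 m
Step 2: TS = 10*log10(a*L^2/(2*lambda)) = 10*log10(2.43*15^2/(2*0.03827)) = 38.54

38.54 dB


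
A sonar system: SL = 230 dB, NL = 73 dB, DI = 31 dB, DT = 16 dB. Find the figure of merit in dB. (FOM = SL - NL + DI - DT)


FOM = SL - NL + DI - DT = 230 - 73 + 31 - 16 = 172

172 dB


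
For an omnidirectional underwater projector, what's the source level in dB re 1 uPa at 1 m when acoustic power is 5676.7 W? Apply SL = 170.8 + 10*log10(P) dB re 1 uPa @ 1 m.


SL = 170.8 + 10*log10(5676.7) = 170.8 + 37.54 = 208.34

208.34 dB


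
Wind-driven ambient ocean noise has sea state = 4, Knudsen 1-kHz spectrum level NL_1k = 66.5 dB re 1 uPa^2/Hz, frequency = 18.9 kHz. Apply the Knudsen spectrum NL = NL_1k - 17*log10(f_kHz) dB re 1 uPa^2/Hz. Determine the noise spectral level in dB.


44.8 dB


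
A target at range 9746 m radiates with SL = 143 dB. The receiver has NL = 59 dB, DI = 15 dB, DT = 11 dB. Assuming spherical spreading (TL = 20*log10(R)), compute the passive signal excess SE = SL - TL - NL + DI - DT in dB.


8.22 dB


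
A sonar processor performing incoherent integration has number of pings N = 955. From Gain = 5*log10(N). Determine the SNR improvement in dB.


14.9 dB


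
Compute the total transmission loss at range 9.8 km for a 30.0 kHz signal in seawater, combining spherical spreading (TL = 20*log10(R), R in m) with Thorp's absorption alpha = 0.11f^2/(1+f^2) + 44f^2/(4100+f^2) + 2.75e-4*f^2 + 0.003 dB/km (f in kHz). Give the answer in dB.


160.97 dB


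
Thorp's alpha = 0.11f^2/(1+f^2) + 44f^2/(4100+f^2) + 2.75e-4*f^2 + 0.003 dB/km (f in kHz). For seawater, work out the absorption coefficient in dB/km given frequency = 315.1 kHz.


f^2 = 99288.01
alpha = 0.11*99288.01/(1+99288.01) + 44*99288.01/(4100+99288.01) + 2.75e-4*99288.01 + 0.003 = 69.672

69.672 dB/km


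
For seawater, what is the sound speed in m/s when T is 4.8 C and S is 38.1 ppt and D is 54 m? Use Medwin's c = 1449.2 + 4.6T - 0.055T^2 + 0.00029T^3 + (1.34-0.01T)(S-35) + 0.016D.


c = 1449.2 + 4.6*4.8 - 0.055*4.8^2 + 0.00029*4.8^3 + (1.34 - 0.01*4.8)*(38.1 - 35) + 0.016*54 = 1474.91

1474.91 m/s


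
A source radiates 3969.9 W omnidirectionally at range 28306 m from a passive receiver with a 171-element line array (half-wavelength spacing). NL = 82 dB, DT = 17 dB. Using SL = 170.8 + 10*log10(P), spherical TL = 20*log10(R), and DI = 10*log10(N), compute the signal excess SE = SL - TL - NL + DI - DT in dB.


41.08 dB


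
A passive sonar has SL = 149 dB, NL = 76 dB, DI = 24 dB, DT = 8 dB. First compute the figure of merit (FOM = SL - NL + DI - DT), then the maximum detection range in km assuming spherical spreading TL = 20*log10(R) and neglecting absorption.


Step 1: FOM = SL - NL + DI - DT = 149 - 76 + 24 - 8 = 89 dB
Step 2: at max range FOM = TL = 20*log10(R), so R = 10^(89/20) = 28183.83 m = 28.18 km

28.18 km


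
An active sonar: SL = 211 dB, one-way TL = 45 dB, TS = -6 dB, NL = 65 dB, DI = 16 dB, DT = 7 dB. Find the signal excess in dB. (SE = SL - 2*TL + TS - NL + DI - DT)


SE = SL - 2*TL + TS - NL + DI - DT = 211 - 2*45 + (-6) - 65 + 16 - 7 = 59

59 dB


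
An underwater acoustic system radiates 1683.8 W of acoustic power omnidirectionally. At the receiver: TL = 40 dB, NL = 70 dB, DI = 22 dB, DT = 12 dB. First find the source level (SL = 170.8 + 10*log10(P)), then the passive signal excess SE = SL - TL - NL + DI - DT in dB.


Step 1: SL = 170.8 + 10*log10(1683.8) = 203.06 dB
Step 2: SE = SL - TL - NL + DI - DT = 203.06 - 40 - 70 + 22 - 12 = 103.06

103.06 dB


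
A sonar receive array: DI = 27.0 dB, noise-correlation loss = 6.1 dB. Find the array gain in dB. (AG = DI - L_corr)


AG = DI - L_corr = 27.0 - 6.1 = 20.9

20.9 dB


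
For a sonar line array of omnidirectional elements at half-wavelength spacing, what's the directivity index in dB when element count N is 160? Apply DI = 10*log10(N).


DI = 10*log10(160) = 22.04

22.04 dB


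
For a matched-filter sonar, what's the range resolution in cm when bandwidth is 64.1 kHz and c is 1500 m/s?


dR = c/(2*BW) = 1500 / (2 * 64.1e3) = 0.0117 m = 1.17 cm

1.17 cm


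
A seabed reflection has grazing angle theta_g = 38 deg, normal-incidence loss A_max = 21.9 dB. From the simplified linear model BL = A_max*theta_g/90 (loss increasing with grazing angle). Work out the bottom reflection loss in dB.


9.25 dB


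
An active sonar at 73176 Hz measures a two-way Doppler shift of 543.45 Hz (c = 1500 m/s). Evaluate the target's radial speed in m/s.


5.57 m/s


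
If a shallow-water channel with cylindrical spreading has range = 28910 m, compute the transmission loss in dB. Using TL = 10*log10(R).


TL = 10*log10(28910) = 44.61

44.61 dB


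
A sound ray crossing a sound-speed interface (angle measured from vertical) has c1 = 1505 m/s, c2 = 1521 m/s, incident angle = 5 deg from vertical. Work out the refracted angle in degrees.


5.05 deg


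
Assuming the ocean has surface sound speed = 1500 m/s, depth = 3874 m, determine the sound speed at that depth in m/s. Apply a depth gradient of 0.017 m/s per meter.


c = 1500 + 0.017 * 3874 = 1565.858

1565.858 m/s


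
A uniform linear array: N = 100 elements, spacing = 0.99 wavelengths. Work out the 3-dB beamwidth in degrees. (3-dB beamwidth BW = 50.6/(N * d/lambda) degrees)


BW = 50.6 / (100 * 0.99) = 50.6 / 99.0 = 0.51

0.51 deg


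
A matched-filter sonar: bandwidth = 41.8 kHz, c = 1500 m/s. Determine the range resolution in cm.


dR = c/(2*BW) = 1500 / (2 * 41.8e3) = 0.0179 m = 1.79 cm

1.79 cm


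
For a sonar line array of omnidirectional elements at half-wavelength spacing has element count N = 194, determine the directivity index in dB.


DI = 10*log10(194) = 22.88

22.88 dB


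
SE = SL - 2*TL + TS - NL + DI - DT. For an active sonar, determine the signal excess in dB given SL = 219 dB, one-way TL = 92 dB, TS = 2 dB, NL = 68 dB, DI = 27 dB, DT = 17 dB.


-21 dB


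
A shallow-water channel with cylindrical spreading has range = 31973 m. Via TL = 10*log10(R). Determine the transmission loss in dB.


45.05 dB


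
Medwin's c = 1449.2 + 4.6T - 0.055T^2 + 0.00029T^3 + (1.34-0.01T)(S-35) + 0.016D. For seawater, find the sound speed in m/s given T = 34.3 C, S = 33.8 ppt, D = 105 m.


c = 1449.2 + 4.6*34.3 - 0.055*34.3^2 + 0.00029*34.3^3 + (1.34 - 0.01*34.3)*(33.8 - 35) + 0.016*105 = 1554.46

1554.46 m/s


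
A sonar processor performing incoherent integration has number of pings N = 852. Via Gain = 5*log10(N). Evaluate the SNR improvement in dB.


14.65 dB


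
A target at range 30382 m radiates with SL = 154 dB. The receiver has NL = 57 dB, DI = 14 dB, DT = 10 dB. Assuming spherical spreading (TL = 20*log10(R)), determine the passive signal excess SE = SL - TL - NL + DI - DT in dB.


Step 1: TL = 20*log10(30382) = 89.65 dB
Step 2: SE = 154 - 89.65 - 57 + 14 - 10 = 11.35

11.35 dB


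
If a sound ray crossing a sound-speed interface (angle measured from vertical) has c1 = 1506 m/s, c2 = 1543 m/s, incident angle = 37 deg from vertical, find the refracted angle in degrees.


sin(theta2) = (c2/c1)*sin(theta1) = (1543/1506)*sin(37 deg) = 0.6166
theta2 = arcsin(0.6166) = 38.07

38.07 deg


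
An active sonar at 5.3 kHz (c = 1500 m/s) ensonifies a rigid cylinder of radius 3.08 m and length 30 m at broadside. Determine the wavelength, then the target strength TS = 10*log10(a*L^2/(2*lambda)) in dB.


Step 1: lambda = c/f = 1500/5300 = 0.28302 m
Step 2: TS = 10*log10(a*L^2/(2*lambda)) = 10*log10(3.08*30^2/(2*0.28302)) = 36.9

36.9 dB


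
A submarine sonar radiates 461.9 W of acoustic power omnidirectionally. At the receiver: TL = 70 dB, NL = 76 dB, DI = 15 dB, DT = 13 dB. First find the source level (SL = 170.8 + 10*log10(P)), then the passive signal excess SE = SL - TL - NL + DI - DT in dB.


Step 1: SL = 170.8 + 10*log10(461.9) = 197.45 dB
Step 2: SE = SL - TL - NL + DI - DT = 197.45 - 70 - 76 + 15 - 13 = 53.45

53.45 dB


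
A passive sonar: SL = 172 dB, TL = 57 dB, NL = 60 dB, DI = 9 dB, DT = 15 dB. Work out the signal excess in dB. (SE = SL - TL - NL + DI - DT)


SE = SL - TL - NL + DI - DT = 172 - 57 - 60 + 9 - 15 = 49

49 dB


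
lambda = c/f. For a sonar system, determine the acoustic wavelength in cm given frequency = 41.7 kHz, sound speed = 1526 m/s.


lambda = c/f = 1526 / 41700 = 0.0366 m = 3.66 cm

3.66 cm


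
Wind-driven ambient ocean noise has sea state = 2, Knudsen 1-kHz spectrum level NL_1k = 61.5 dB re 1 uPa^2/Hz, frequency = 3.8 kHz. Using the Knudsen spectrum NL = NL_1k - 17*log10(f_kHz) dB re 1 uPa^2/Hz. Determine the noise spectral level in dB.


NL = NL_1k - 17*log10(f_kHz) = 61.5 - 17*log10(3.8) = 61.5 - (9.86) = 51.64

51.64 dB


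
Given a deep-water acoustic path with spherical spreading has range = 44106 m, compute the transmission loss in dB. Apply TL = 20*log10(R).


TL = 20*log10(44106) = 92.89

92.89 dB


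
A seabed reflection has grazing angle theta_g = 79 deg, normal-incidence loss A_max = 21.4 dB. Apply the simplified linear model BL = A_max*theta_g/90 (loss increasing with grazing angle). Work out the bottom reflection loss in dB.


18.78 dB


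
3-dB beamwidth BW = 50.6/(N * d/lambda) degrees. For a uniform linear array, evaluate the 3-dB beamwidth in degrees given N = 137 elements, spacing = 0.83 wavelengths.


0.44 deg


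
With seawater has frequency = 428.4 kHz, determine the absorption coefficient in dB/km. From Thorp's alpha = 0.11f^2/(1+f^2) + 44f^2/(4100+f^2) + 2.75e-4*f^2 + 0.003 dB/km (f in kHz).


f^2 = 183526.56
alpha = 0.11*183526.56/(1+183526.56) + 44*183526.56/(4100+183526.56) + 2.75e-4*183526.56 + 0.003 = 93.621

93.621 dB/km


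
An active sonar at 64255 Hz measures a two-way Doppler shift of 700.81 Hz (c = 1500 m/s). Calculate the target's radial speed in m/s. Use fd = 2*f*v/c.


From fd = 2*f*v/c, v = c*fd/(2*f) = 1500 * 700.81 / (2*64255) = 8.18

8.18 m/s


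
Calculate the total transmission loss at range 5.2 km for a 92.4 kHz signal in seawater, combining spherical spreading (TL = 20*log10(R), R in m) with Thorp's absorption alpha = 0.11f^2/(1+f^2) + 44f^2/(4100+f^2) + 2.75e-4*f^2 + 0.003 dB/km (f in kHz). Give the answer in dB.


Step 1 (Thorp): alpha = 0.11*8537.76/(1+8537.76) + 44*8537.76/(4100+8537.76) + 2.75e-4*8537.76 + 0.003 = 32.1862 dB/km
Step 2: TL_spread = 20*log10(5200) = 74.32 dB
Step 3: TL_abs = alpha*R = 32.1862 * 5.2 = 167.37 dB
Step 4: TL_total = 74.32 + 167.37 = 241.69

241.69 dB


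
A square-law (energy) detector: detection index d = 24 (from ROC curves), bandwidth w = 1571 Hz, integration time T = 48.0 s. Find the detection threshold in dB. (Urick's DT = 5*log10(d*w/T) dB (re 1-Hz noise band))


DT = 5*log10(d*w/T) = 5*log10(24 * 1571 / 48.0) = 5*log10(785.5) = 14.48

14.48 dB


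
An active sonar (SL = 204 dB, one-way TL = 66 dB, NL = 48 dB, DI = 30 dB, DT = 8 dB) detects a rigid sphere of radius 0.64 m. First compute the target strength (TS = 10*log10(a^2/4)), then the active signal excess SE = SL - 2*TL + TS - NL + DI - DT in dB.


Step 1: TS = 10*log10(0.64^2/4) = -9.9 dB
Step 2: SE = SL - 2*TL + TS - NL + DI - DT = 204 - 2*66 + (-9.9) - 48 + 30 - 8 = 36.1

36.1 dB


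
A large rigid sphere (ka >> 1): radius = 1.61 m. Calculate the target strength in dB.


TS = 10*log10(1.61^2 / 4) = 10*log10(0.648025) = -1.88

-1.88 dB


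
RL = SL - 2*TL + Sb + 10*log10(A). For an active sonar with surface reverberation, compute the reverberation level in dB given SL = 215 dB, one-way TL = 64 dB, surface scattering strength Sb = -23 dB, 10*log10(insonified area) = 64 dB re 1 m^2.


RL = SL - 2*TL + Sb + 10*log10(A) = 215 - 2*64 + (-23) + 64 = 128

128 dB


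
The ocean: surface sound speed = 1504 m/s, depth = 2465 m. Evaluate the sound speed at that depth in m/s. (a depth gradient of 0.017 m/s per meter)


1545.905 m/s


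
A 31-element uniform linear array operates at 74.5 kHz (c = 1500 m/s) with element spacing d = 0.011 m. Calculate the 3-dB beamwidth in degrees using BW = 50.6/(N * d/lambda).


Step 1: lambda = 1500/74500 = 0.02013 m
Step 2: d/lambda = 0.011/0.02013 = 0.5464
Step 3: BW = 50.6/(N * d/lambda) = 50.6/(31 * 0.5464) = 2.99

2.99 deg


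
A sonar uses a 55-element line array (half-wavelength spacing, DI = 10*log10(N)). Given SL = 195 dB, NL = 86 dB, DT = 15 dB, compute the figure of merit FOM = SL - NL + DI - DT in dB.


Step 1: DI = 10*log10(55) = 17.4 dB
Step 2: FOM = SL - NL + DI - DT = 195 - 86 + 17.4 - 15 = 111.4

111.4 dB


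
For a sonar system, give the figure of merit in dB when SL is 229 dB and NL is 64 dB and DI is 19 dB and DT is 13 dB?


FOM = SL - NL + DI - DT = 229 - 64 + 19 - 13 = 171

171 dB


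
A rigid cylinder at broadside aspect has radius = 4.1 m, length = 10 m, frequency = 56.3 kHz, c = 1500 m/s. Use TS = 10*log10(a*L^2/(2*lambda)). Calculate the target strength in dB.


lambda = 1500/56300 = 0.02664 m
TS = 10*log10(4.1*10^2/(2*0.02664)) = 38.86

38.86 dB


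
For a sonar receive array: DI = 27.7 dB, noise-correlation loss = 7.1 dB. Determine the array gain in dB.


AG = DI - L_corr = 27.7 - 7.1 = 20.6

20.6 dB


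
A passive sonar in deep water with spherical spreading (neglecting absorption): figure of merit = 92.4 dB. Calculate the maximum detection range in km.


At max range FOM = TL, so 20*log10(R) = 92.4
R = 10^(92.4/20) = 41686.94 m = 41.69 km

41.69 km


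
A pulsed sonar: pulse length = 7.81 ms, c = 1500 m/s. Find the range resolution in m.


dR = c*tau/2 = 1500 * 7.81e-3 / 2 = 5.8575

5.8575 m


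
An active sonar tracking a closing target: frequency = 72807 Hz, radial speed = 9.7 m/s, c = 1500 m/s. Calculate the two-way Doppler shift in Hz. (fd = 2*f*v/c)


941.64 Hz


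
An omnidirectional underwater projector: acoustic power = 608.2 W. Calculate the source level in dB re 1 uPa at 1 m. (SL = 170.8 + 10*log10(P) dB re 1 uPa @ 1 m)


198.64 dB


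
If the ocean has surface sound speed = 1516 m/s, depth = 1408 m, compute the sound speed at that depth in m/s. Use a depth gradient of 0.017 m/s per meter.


c = 1516 + 0.017 * 1408 = 1539.936

1539.936 m/s


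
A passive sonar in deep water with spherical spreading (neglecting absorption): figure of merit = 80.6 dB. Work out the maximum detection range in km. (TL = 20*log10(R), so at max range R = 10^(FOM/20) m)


10.72 km


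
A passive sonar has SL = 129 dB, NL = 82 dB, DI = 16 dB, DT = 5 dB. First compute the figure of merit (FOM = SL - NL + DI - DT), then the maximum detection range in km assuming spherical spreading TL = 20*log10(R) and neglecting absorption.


Step 1: FOM = SL - NL + DI - DT = 129 - 82 + 16 - 5 = 58 dB
Step 2: at max range FOM = TL = 20*log10(R), so R = 10^(58/20) = 794.33 m = 0.79 km

0.79 km


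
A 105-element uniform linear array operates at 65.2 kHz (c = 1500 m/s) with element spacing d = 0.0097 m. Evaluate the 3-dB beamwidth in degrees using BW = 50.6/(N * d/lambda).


1.14 deg
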